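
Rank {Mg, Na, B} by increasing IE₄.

IE_4 is the cost of taking one more electron from the +3 cation: Mg³⁺ is already 1 electron into the core; Na³⁺ is already 2 electrons into the core; B³⁺ is the bare [He] core.
All of these are removing an electron from a noble-gas core or deeper; the smaller core (lower principal quantum number) is held far more tightly, and within a period the higher nuclear charge binds the same core more tightly.
Tabulated IE_4 (kJ/mol): Mg 10543, Na 9543, B 25026.
Putting it together, IE_4: Na < Mg < B.

Na < Mg < B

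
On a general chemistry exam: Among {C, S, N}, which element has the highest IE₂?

After 1 electron has been removed, what remains? C⁺ still has 3 valence electrons; S⁺ still has 5 valence electrons; N⁺ still has 4 valence electrons.
All are still removing valence electrons, so compare the +1 ions as you would atoms: IE_2 generally rises across a period (higher Z_eff) and falls down a group (larger shell), subject to the usual subshell exceptions.
Valence configurations: C⁺ [He]2s²2p¹, S⁺ [Ne]3s²3p³, N⁺ [He]2s²2p².
The numbers (kJ/mol): C 2353, S 2252, N 2856.
Overall IE_2 order: S < C < N.

N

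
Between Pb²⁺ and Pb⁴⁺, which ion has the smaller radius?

Pb⁴⁺

Both ions have Z = 82 protons, but Pb⁴⁺ has lost more electrons, so its remaining electrons feel a larger effective nuclear charge per electron and are pulled in more tightly.
Higher positive charge → smaller ion, so Pb²⁺ > Pb⁴⁺.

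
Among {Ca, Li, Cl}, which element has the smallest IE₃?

Consider each +2 ion: Ca²⁺ is the bare [Ar] core; Li²⁺ is already 1 electron into the core; Cl²⁺ still has 5 valence electrons.
Pulling an electron out of a noble-gas core costs far more than removing a remaining valence electron, so Ca and Li sit at the high end of IE_3.
Tabulated IE_3 (kJ/mol): Ca 4912, Li 11815, Cl 3822.
Overall IE_3 order: Cl < Ca < Li.

Cl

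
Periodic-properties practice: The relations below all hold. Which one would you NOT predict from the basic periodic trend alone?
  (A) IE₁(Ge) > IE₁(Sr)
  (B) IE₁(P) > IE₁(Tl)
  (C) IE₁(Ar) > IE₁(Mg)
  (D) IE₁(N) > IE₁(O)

(D)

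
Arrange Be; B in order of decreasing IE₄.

After 3 electrons have been removed, what remains? Be³⁺ is already 1 electron into the core; B³⁺ is the bare [He] core.
All of these are removing an electron from a noble-gas core or deeper; the smaller core (lower principal quantum number) is held far more tightly, and within a period the higher nuclear charge binds the same core more tightly.
The numbers (kJ/mol): Be 21007, B 25026.
So the fourth ionization energies run Be < B.

B > Be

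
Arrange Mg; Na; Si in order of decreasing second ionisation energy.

After 1 electron has been removed, what remains? Mg⁺ still has 1 valence electron; Na⁺ is the bare [Ne] core; Si⁺ still has 3 valence electrons.
Core electrons are held far more tightly than valence electrons, so Na tops the IE_2 order.
Valence configurations: Mg⁺ [Ne]3s¹, Si⁺ [Ne]3s²3p¹.
Approximate IE_2 values (kJ/mol): Mg 1451, Na 4562, Si 1577.
So the second ionization energies run Mg < Si < Na.

Na, Si, Mg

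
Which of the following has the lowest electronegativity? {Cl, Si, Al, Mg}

Mg is in period 3, group 2; Al is in period 3, group 13; Si is in period 3, group 14; Cl is in period 3, group 17.
Atoms toward the upper right of the periodic table pull bonding electrons most strongly.
All lie in period 3, so electronegativity increases left to right.
The lowest electronegativity among these belongs to Mg.

Mg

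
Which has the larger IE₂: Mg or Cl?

The second ionization energy removes an electron from the +1 ion. For each element: Mg⁺ still has 1 valence electron; Cl⁺ still has 6 valence electrons.
All are still removing valence electrons, so compare the +1 ions as you would atoms: IE_2 generally rises across a period (higher Z_eff) and falls down a group (larger shell), subject to the usual subshell exceptions.
Valence configurations: Mg⁺ [Ne]3s¹, Cl⁺ [Ne]3s²3p⁴.
Approximate IE_2 values (kJ/mol): Mg 1451, Cl 2298.
Overall IE_2 order: Mg < Cl.

Cl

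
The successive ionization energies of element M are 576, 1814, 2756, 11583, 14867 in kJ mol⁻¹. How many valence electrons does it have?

Look for the largest jump between consecutive ionization energies: IE4/IE3 ≈ 4.2, far larger than any earlier ratio.
That jump marks the point where a core electron is being removed. So the atom has 3 valence electrons.

3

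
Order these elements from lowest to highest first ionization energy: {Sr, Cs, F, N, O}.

Cs < Sr < O < N < F

N is in period 2, group 15; O is in period 2, group 16; F is in period 2, group 17; Sr is in period 5, group 2; Cs is in period 6, group 1.
IE₁ increases left→right with effective nuclear charge and decreases top→bottom as the valence shell moves farther out.
These span different periods and groups, so the two trends combine.
Sr > Cs: relative to Cs, both the across-period and down-group shifts push Sr's first ionization energy up.
O > Sr: relative to Sr, both the across-period and down-group shifts push O's first ionization energy up.
N > O: this pair runs against the simple trend — see the exception note.
F > N: both are in period 2; the period trend gives F the larger value.
Note the exception: N has a higher first ionization energy than O, contrary to the simple trend — pairing an electron in O's 2p⁴ costs repulsion energy, so O ionizes more easily than half-filled N (2p³).
For reference (kJ/mol): N 1402, O 1314, F 1681, Sr 550, Cs 376.
So from lowest to highest: Cs < Sr < O < N < F.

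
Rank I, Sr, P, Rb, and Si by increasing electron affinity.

Sr, Rb, P, Si, I

Electron affinity generally becomes more exothermic across a period toward the halogens and less exothermic down a group.
These span different periods and groups, so the two trends combine.
Rb > Sr: this pair runs against the simple trend — see the exception note.
P > Rb: relative to Rb, both the across-period and down-group shifts push P's electron affinity up.
Si > P: this pair runs against the simple trend — see the exception note.
I > Si: the two effects oppose for this pair; the across-period effect wins (295 vs 134 kJ/mol).
Note the exception: Rb has a higher electron affinity than Sr, contrary to the simple trend — adding an electron to Sr (ns²) has to open a new, higher-energy np subshell, which is unfavourable.
Note the exception: Si has a higher electron affinity than P, contrary to the simple trend — adding an electron to P's half-filled 3p³ is unfavourable, so Si (3p²) has the more exothermic EA.
Tabulated electron affinity (kJ/mol): Si 134, P 72, Rb 47, Sr 5, I 295.
So from lowest to highest: Sr < Rb < P < Si < I.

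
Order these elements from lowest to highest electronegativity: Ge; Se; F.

Ge < Se < F

Electronegativity increases across a period and decreases down a group, tracking effective nuclear charge and atomic size.
These span different periods and groups, so the two trends combine.
Se > Ge: Se lies to the right of Ge in period 4, so the across-period effect alone puts Se higher.
F > Se: both effects reinforce here, so F is clearly the higher of the two.
For reference (Pauling): F 3.98, Ge 2.01, Se 2.55.
So from lowest to highest: Ge < Se < F.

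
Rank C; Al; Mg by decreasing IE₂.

After 1 electron has been removed, what remains? C⁺ still has 3 valence electrons; Al⁺ still has 2 valence electrons; Mg⁺ still has 1 valence electron.
All are still removing valence electrons, so compare the +1 ions as you would atoms: IE_2 generally rises across a period (higher Z_eff) and falls down a group (larger shell), subject to the usual subshell exceptions.
Valence configurations: C⁺ [He]2s²2p¹, Al⁺ [Ne]3s², Mg⁺ [Ne]3s¹.
Approximate IE_2 values (kJ/mol): C 2353, Al 1817, Mg 1451.
So the second ionization energies run Mg < Al < C.

C, Al, Mg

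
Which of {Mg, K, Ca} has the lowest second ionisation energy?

IE_2 is the cost of taking one more electron from the +1 cation: Mg⁺ still has 1 valence electron; K⁺ is the bare [Ar] core; Ca⁺ still has 1 valence electron.
Pulling an electron out of a noble-gas core costs far more than removing a remaining valence electron, so K sits at the high end of IE_2.
Valence configurations: Mg⁺ [Ne]3s¹, Ca⁺ [Ar]4s¹.
Approximate IE_2 values (kJ/mol): Mg 1451, K 3052, Ca 1145.
Overall IE_2 order: Ca < Mg < K.

Ca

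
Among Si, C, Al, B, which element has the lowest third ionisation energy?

Al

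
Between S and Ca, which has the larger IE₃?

Ca

IE_3 is the cost of taking one more electron from the +2 cation: S²⁺ still has 4 valence electrons; Ca²⁺ is the bare [Ar] core.
Core electrons are held far more tightly than valence electrons, so Ca tops the IE_3 order.
Approximate IE_3 values (kJ/mol): S 3357, Ca 4912.
So the third ionization energies run S < Ca.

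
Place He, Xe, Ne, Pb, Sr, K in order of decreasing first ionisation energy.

He is in period 1, group 18; Ne is in period 2, group 18; K is in period 4, group 1; Sr is in period 5, group 2; Xe is in period 5, group 18; Pb is in period 6, group 14.
Removing the outermost electron gets harder across a period and easier down a group.
These span different periods and groups, so the two trends combine.
Sr > K: the two effects oppose for this pair; the across-period effect wins (550 vs 419 kJ/mol).
Pb > Sr: period and group pull opposite ways; the across-period shift dominates (716 vs 550 kJ/mol).
Xe > Pb: both effects reinforce here, so Xe is clearly the higher of the two.
Ne > Xe: they share group 18; the group trend gives Ne the larger value.
He > Ne: they share group 18; the group trend gives He the larger value.
For reference (kJ/mol): He 2372, Ne 2081, K 419, Sr 550, Xe 1170, Pb 716.
So from highest to lowest: He > Ne > Xe > Pb > Sr > K.

He > Ne > Xe > Pb > Sr > K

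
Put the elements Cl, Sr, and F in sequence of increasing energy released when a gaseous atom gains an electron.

Sr, F, Cl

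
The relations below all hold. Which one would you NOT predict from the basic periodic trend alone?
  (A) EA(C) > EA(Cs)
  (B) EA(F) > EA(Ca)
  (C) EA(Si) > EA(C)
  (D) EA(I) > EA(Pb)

(C)

The general trend: electron affinity increases across a period and decreases down a group.
(A) C (period 2, group 14) vs Cs (period 6, group 1): the stated order agrees with the simple trend.
(B) F (period 2, group 17) vs Ca (period 4, group 2): the stated order agrees with the simple trend.
(C) Si (period 3, group 14) vs C (period 2, group 14): the stated order contradicts the simple trend.
(D) I (period 5, group 17) vs Pb (period 6, group 14): the stated order agrees with the simple trend.
The exception is (C): Si's larger, more diffuse 3p orbitals accept an added electron slightly more readily than C's compact 2p.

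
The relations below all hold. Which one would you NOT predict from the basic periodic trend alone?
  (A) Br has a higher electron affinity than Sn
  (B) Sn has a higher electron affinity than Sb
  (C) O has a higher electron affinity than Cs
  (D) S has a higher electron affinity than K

The general trend: electron affinity increases across a period and decreases down a group.
(A) Br (period 4, group 17) vs Sn (period 5, group 14): the stated order agrees with the simple trend.
(B) Sn (period 5, group 14) vs Sb (period 5, group 15): the stated order contradicts the simple trend.
(C) O (period 2, group 16) vs Cs (period 6, group 1): the stated order agrees with the simple trend.
(D) S (period 3, group 16) vs K (period 4, group 1): the stated order agrees with the simple trend.
The exception is (B): adding an electron to Sb's half-filled 5p³ is unfavourable, so Sn has the more exothermic EA.

(B)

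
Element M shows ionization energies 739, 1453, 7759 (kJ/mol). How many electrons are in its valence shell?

Look for the largest jump between consecutive ionization energies: IE3/IE2 ≈ 5.3, far larger than any earlier ratio.
That jump marks the point where a core electron is being removed. So the atom has 2 valence electrons.

2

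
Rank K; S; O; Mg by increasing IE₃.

The third ionization energy removes an electron from the +2 ion. For each element: K²⁺ is already 1 electron into the core; S²⁺ still has 4 valence electrons; O²⁺ still has 4 valence electrons; Mg²⁺ is the bare [Ne] core.
Usually core removal costs more than valence removal, but here the competition is close: a tightly held n=2 valence electron can cost more to remove than an n=3 core electron, so the actual values have to decide it.
Valence configurations: S²⁺ [Ne]3s²3p², O²⁺ [He]2s²2p².
Tabulated IE_3 (kJ/mol): K 4420, S 3357, O 5300, Mg 7733.
So the third ionization energies run S < K < O < Mg.

S, K, O, Mg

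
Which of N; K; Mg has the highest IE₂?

K

Consider each +1 ion: N⁺ still has 4 valence electrons; K⁺ is the bare [Ar] core; Mg⁺ still has 1 valence electron.
Breaking into a closed-shell core is much more expensive than removing a leftover valence electron — K has the largest IE_2 here.
Valence configurations: N⁺ [He]2s²2p², Mg⁺ [Ne]3s¹.
Approximate IE_2 values (kJ/mol): N 2856, K 3052, Mg 1451.
Hence IE_2: Mg < N < K.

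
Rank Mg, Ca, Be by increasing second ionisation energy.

Ca < Mg < Be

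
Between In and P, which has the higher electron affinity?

Atoms with high Z_eff and room in the valence shell (especially the halogens) have the most exothermic electron affinities.
Here both period and group differ, so the two effects have to be weighed against each other.
P > In: relative to In, both the across-period and down-group shifts push P's electron affinity up.
For reference (kJ/mol): P 72, In 29.
So P has the higher electron affinity (P > In).

P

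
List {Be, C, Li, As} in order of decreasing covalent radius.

Li > As > Be > C

Li is in period 2, group 1; Be is in period 2, group 2; C is in period 2, group 14; As is in period 4, group 15.
Across a period the added protons contract the valence shell; down a group each new principal shell makes the atom larger.
Neither a single period nor a single group — weigh both effects.
Be > C: Be lies to the left of C in period 2, so the across-period effect alone puts Be larger.
As > Be: period and group pull opposite ways; the down-group shift dominates (121 vs 102 pm).
Li > As: the two effects oppose for this pair; the across-period effect wins (133 vs 121 pm).
Tabulated atomic radius (pm): Li 133, Be 102, C 75, As 121.
So from largest to smallest: Li > As > Be > C.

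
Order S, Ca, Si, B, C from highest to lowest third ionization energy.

Ca > C > B > S > Si

Consider each +2 ion: S²⁺ still has 4 valence electrons; Ca²⁺ is the bare [Ar] core; Si²⁺ still has 2 valence electrons; B²⁺ still has 1 valence electron; C²⁺ still has 2 valence electrons.
Core electrons are held far more tightly than valence electrons, so Ca tops the IE_3 order.
Valence configurations: S²⁺ [Ne]3s²3p², Si²⁺ [Ne]3s², B²⁺ [He]2s¹, C²⁺ [He]2s².
The numbers (kJ/mol): S 3357, Ca 4912, Si 3232, B 3660, C 4620.
Hence IE_3: Si < S < B < C < Ca.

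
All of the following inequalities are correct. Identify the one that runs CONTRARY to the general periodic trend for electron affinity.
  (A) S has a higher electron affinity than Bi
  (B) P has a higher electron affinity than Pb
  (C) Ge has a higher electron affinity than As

The general trend: electron affinity increases across a period and decreases down a group.
(A) S (period 3, group 16) vs Bi (period 6, group 15): the stated order agrees with the simple trend.
(B) P (period 3, group 15) vs Pb (period 6, group 14): the stated order agrees with the simple trend.
(C) Ge (period 4, group 14) vs As (period 4, group 15): the stated order contradicts the simple trend.
The exception is (C): adding an electron to As's half-filled 4p³ is unfavourable, so Ge (4p²) has the more exothermic EA.

(C)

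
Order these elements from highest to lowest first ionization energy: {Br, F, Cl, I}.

IE₁ increases left→right with effective nuclear charge and decreases top→bottom as the valence shell moves farther out.
All are in group 17, so first ionization energy increases up the group.
So from highest to lowest: F > Cl > Br > I.

F > Cl > Br > I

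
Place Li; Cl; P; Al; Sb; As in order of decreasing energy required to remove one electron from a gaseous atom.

Cl > P > As > Sb > Al > Li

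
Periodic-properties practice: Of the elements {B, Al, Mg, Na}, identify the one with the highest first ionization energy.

B

B is in period 2, group 13; Na is in period 3, group 1; Mg is in period 3, group 2; Al is in period 3, group 13.
IE₁ increases left→right with effective nuclear charge and decreases top→bottom as the valence shell moves farther out.
Here both period and group differ, so the two effects have to be weighed against each other.
Al > Na: both are in period 3; the period trend gives Al the larger value.
Mg > Al: this pair runs against the simple trend — see the exception note.
B > Mg: both effects reinforce here, so B is clearly the higher of the two.
Note the exception: Mg has a higher first ionization energy than Al, contrary to the simple trend — Al's single 3p electron is easier to remove than one from Mg's filled 3s².
Approximate values (kJ/mol): B 801, Na 496, Mg 738, Al 578.
The highest first ionization energy among these belongs to B.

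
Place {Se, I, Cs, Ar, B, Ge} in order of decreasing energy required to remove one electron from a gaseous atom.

Ar, I, Se, B, Ge, Cs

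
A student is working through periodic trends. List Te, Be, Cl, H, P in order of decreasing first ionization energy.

H, Cl, P, Be, Te

H is in period 1, group 1; Be is in period 2, group 2; P is in period 3, group 15; Cl is in period 3, group 17; Te is in period 5, group 16.
Across a period the outer electron is held more tightly (higher IE₁); down a group it sits in a higher shell, more shielded, and comes off more easily.
Here both period and group differ, so the two effects have to be weighed against each other.
Be > Te: period and group pull opposite ways; the down-group shift dominates (900 vs 869 kJ/mol).
P > Be: period and group pull opposite ways; the across-period shift dominates (1012 vs 900 kJ/mol).
Cl > P: Cl lies to the right of P in period 3, so the across-period effect alone puts Cl higher.
H > Cl: the two effects oppose for this pair; the down-group effect wins (1312 vs 1251 kJ/mol).
Tabulated first ionization energy (kJ/mol): H 1312, Be 900, P 1012, Cl 1251, Te 869.
So from highest to lowest: H > Cl > P > Be > Te.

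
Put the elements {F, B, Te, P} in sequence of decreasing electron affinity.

F, Te, P, B

B is in period 2, group 13; F is in period 2, group 17; P is in period 3, group 15; Te is in period 5, group 16.
Electron affinity generally becomes more exothermic across a period toward the halogens and less exothermic down a group.
Neither a single period nor a single group — weigh both effects.
P > B: the two effects oppose for this pair; the across-period effect wins (72 vs 27 kJ/mol).
Te > P: period and group pull opposite ways; the across-period shift dominates (190 vs 72 kJ/mol).
F > Te: both effects reinforce here, so F is clearly the higher of the two.
For reference (kJ/mol): B 27, F 328, P 72, Te 190.
So from highest to lowest: F > Te > P > B.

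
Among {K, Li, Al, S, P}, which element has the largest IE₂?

Li

After 1 electron has been removed, what remains? K⁺ is the bare [Ar] core; Li⁺ is the bare [He] core; Al⁺ still has 2 valence electrons; S⁺ still has 5 valence electrons; P⁺ still has 4 valence electrons.
Pulling an electron out of a noble-gas core costs far more than removing a remaining valence electron, so K and Li sit at the high end of IE_2.
Valence configurations: Al⁺ [Ne]3s², S⁺ [Ne]3s²3p³, P⁺ [Ne]3s²3p².
The numbers (kJ/mol): K 3052, Li 7298, Al 1817, S 2252, P 1907.
Putting it together, IE_2: Al < P < S < K < Li.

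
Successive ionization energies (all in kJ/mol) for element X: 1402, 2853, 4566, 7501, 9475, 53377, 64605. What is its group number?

Group 15

Look for the largest jump between consecutive ionization energies: IE6/IE5 ≈ 5.6, far larger than any earlier ratio.
That jump marks the point where a core electron is being removed. So the atom has 5 valence electrons.
A main-group element with 5 valence electrons is in group 15.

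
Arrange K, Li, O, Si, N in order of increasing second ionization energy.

Si, N, K, O, Li

The second ionization energy removes an electron from the +1 ion. For each element: K⁺ is the bare [Ar] core; Li⁺ is the bare [He] core; O⁺ still has 5 valence electrons; Si⁺ still has 3 valence electrons; N⁺ still has 4 valence electrons.
Usually core removal costs more than valence removal, but here the competition is close: a tightly held n=2 valence electron can cost more to remove than an n=3 core electron, so the actual values have to decide it.
Valence configurations: O⁺ [He]2s²2p³, Si⁺ [Ne]3s²3p¹, N⁺ [He]2s²2p².
Approximate IE_2 values (kJ/mol): K 3052, Li 7298, O 3388, Si 1577, N 2856.
Overall IE_2 order: Si < N < K < O < Li.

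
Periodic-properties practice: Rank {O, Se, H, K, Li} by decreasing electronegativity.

O > Se > H > Li > K

H is in period 1, group 1; Li is in period 2, group 1; O is in period 2, group 16; K is in period 4, group 1; Se is in period 4, group 16.
Smaller atoms with higher effective nuclear charge are more electronegative.
Here both period and group differ, so the two effects have to be weighed against each other.
Li > K: they share group 1; the group trend gives Li the larger value.
H > Li: they share group 1; the group trend gives H the larger value.
Se > H: the two effects oppose for this pair; the across-period effect wins (2.55 vs 2.20).
O > Se: they share group 16; the group trend gives O the larger value.
For reference (Pauling): H 2.20, Li 0.98, O 3.44, K 0.82, Se 2.55.
So from highest to lowest: O > Se > H > Li > K.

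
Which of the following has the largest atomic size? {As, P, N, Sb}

Sb

N is in period 2, group 15; P is in period 3, group 15; As is in period 4, group 15; Sb is in period 5, group 15.
Moving right in a period, electrons are added to the same shell under a stronger nuclear pull, so atoms get smaller; moving down, a new shell is opened and atoms get larger.
All are in group 15, so atomic radius increases down the group.
The largest atomic size among these belongs to Sb.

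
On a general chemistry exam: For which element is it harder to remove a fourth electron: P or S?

Consider each +3 ion: P³⁺ still has 2 valence electrons; S³⁺ still has 3 valence electrons.
All are still removing valence electrons, so compare the +3 ions as you would atoms: IE_4 generally rises across a period (higher Z_eff) and falls down a group (larger shell), subject to the usual subshell exceptions.
Valence configurations: P³⁺ [Ne]3s², S³⁺ [Ne]3s²3p¹.
S³⁺ loses a lone 3p electron whereas P³⁺ must break into a filled 3s² pair, so IE_4(P) > IE_4(S) even though S has the higher nuclear charge.
The numbers (kJ/mol): P 4964, S 4556.
So the fourth ionization energies run S < P.

P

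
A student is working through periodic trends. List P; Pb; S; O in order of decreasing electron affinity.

S, O, P, Pb

Electron affinity generally becomes more exothermic across a period toward the halogens and less exothermic down a group.
Neither a single period nor a single group — weigh both effects.
P > Pb: relative to Pb, both the across-period and down-group shifts push P's electron affinity up.
O > P: relative to P, both the across-period and down-group shifts push O's electron affinity up.
S > O: this pair runs against the simple trend — see the exception note.
Note the exception: S has a higher electron affinity than O, contrary to the simple trend — the compact 2p subshell of O repels the added electron more than S's larger 3p does.
Tabulated electron affinity (kJ/mol): O 141, P 72, S 200, Pb 35.
So from highest to lowest: S > O > P > Pb.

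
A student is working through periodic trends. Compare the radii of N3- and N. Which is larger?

N3-

Forming N3- adds 3 electrons to N. More electron–electron repulsion in the same shell, with unchanged nuclear charge, lets the cloud expand.
An anion is larger than its parent atom: N3- > N.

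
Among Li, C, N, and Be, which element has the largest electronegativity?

N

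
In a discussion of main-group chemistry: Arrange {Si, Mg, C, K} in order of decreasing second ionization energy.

K, C, Si, Mg

The second ionization energy removes an electron from the +1 ion. For each element: Si⁺ still has 3 valence electrons; Mg⁺ still has 1 valence electron; C⁺ still has 3 valence electrons; K⁺ is the bare [Ar] core.
Core electrons are held far more tightly than valence electrons, so K tops the IE_2 order.
Valence configurations: Si⁺ [Ne]3s²3p¹, Mg⁺ [Ne]3s¹, C⁺ [He]2s²2p¹.
The numbers (kJ/mol): Si 1577, Mg 1451, C 2353, K 3052.
So the second ionization energies run Mg < Si < C < K.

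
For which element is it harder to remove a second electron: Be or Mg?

Consider each +1 ion: Be⁺ still has 1 valence electron; Mg⁺ still has 1 valence electron.
All are still removing valence electrons, so compare the +1 ions as you would atoms: IE_2 generally rises across a period (higher Z_eff) and falls down a group (larger shell), subject to the usual subshell exceptions.
Valence configurations: Be⁺ [He]2s¹, Mg⁺ [Ne]3s¹.
The numbers (kJ/mol): Be 1757, Mg 1451.
Hence IE_2: Mg < Be.

Be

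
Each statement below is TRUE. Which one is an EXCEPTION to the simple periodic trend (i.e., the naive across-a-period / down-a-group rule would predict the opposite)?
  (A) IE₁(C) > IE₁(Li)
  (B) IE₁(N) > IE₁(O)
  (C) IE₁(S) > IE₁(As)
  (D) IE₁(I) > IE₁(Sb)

(B)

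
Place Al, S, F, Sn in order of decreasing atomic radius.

Sn, Al, S, F

Radius decreases left→right (rising Z_eff, same n) and increases top→bottom (higher n).
Here both period and group differ, so the two effects have to be weighed against each other.
S > F: both effects reinforce here, so S is clearly the larger of the two.
Al > S: Al lies to the left of S in period 3, so the across-period effect alone puts Al larger.
Sn > Al: period and group pull opposite ways; the down-group shift dominates (140 vs 126 pm).
Approximate values (pm): F 64, Al 126, S 103, Sn 140.
So from largest to smallest: Sn > Al > S > F.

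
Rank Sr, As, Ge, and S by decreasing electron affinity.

S, Ge, As, Sr

S is in period 3, group 16; Ge is in period 4, group 14; As is in period 4, group 15; Sr is in period 5, group 2.
Atoms with high Z_eff and room in the valence shell (especially the halogens) have the most exothermic electron affinities.
Neither a single period nor a single group — weigh both effects.
As > Sr: relative to Sr, both the across-period and down-group shifts push As's electron affinity up.
Ge > As: this pair runs against the simple trend — see the exception note.
S > Ge: both effects reinforce here, so S is clearly the higher of the two.
Note the exception: Ge has a higher electron affinity than As, contrary to the simple trend — adding an electron to As's half-filled 4p³ is unfavourable, so Ge (4p²) has the more exothermic EA.
For reference (kJ/mol): S 200, Ge 119, As 78, Sr 5.
So from highest to lowest: S > Ge > As > Sr.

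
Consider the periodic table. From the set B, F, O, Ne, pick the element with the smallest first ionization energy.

B

B is in period 2, group 13; O is in period 2, group 16; F is in period 2, group 17; Ne is in period 2, group 18.
Removing the outermost electron gets harder across a period and easier down a group.
All lie in period 2, so first ionization energy increases left to right.
The smallest first ionization energy among these belongs to B.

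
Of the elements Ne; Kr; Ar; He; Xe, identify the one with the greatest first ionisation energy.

He

He is in period 1, group 18; Ne is in period 2, group 18; Ar is in period 3, group 18; Kr is in period 4, group 18; Xe is in period 5, group 18.
Across a period the outer electron is held more tightly (higher IE₁); down a group it sits in a higher shell, more shielded, and comes off more easily.
All are in group 18, so first ionization energy increases up the group.
The greatest first ionisation energy among these belongs to He.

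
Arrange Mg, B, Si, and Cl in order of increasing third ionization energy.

Si, B, Cl, Mg

IE_3 is the cost of taking one more electron from the +2 cation: Mg²⁺ is the bare [Ne] core; B²⁺ still has 1 valence electron; Si²⁺ still has 2 valence electrons; Cl²⁺ still has 5 valence electrons.
Pulling an electron out of a noble-gas core costs far more than removing a remaining valence electron, so Mg sits at the high end of IE_3.
Valence configurations: B²⁺ [He]2s¹, Si²⁺ [Ne]3s², Cl²⁺ [Ne]3s²3p³.
The numbers (kJ/mol): Mg 7733, B 3660, Si 3232, Cl 3822.
Hence IE_3: Si < B < Cl < Mg.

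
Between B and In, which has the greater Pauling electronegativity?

B

Smaller atoms with higher effective nuclear charge are more electronegative.
All are in group 13, so electronegativity increases up the group.
So B has the greater Pauling electronegativity (B > In).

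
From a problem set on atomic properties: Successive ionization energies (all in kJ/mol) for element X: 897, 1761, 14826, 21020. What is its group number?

Group 2

Look for the largest jump between consecutive ionization energies: IE3/IE2 ≈ 8.4, far larger than any earlier ratio.
That jump marks the point where a core electron is being removed. So the atom has 2 valence electrons.
A main-group element with 2 valence electrons is in group 2.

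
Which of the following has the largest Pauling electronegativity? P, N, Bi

N

N is in period 2, group 15; P is in period 3, group 15; Bi is in period 6, group 15.
EN rises left→right (higher Z_eff, smaller atoms) and falls top→bottom (larger, more shielded atoms).
All are in group 15, so electronegativity increases up the group.
The largest Pauling electronegativity among these belongs to N.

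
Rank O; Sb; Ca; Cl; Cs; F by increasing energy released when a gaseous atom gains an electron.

Ca < Cs < Sb < O < F < Cl

EA tends to increase across a period and decrease down a group, though the pattern is less regular than for IE or radius.
Neither a single period nor a single group — weigh both effects.
Cs > Ca: this pair runs against the simple trend — see the exception note.
Sb > Cs: both effects reinforce here, so Sb is clearly the higher of the two.
O > Sb: both effects reinforce here, so O is clearly the higher of the two.
F > O: F lies to the right of O in period 2, so the across-period effect alone puts F higher.
Cl > F: this pair runs against the simple trend — see the exception note.
Note the exception: Cs has a higher electron affinity than Ca, contrary to the simple trend — adding an electron to Ca (ns²) has to open a new, higher-energy np subshell, which is unfavourable.
Note the exception: Cl has a higher electron affinity than F, contrary to the simple trend — F's small 2p subshell makes the incoming electron feel strong e⁻–e⁻ repulsion, so Cl actually releases more energy on gaining an electron.
Approximate values (kJ/mol): O 141, F 328, Cl 349, Ca 2, Sb 103, Cs 46.
So from lowest to highest: Ca < Cs < Sb < O < F < Cl.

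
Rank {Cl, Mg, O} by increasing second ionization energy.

IE_2 is the cost of taking one more electron from the +1 cation: Cl⁺ still has 6 valence electrons; Mg⁺ still has 1 valence electron; O⁺ still has 5 valence electrons.
All are still removing valence electrons, so compare the +1 ions as you would atoms: IE_2 generally rises across a period (higher Z_eff) and falls down a group (larger shell), subject to the usual subshell exceptions.
Valence configurations: Cl⁺ [Ne]3s²3p⁴, Mg⁺ [Ne]3s¹, O⁺ [He]2s²2p³.
Approximate IE_2 values (kJ/mol): Cl 2298, Mg 1451, O 3388.
Putting it together, IE_2: Mg < Cl < O.

Mg < Cl < O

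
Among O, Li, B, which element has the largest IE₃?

The third ionization energy removes an electron from the +2 ion. For each element: O²⁺ still has 4 valence electrons; Li²⁺ is already 1 electron into the core; B²⁺ still has 1 valence electron.
Pulling an electron out of a noble-gas core costs far more than removing a remaining valence electron, so Li sits at the high end of IE_3.
Valence configurations: O²⁺ [He]2s²2p², B²⁺ [He]2s¹.
Approximate IE_3 values (kJ/mol): O 5300, Li 11815, B 3660.
So the third ionization energies run B < O < Li.

Li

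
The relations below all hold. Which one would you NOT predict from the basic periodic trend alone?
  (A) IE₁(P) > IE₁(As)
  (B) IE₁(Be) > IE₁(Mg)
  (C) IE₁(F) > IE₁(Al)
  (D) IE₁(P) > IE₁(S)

(D)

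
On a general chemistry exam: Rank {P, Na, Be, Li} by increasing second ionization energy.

Be, P, Na, Li

The second ionization energy removes an electron from the +1 ion. For each element: P⁺ still has 4 valence electrons; Na⁺ is the bare [Ne] core; Be⁺ still has 1 valence electron; Li⁺ is the bare [He] core.
Core electrons are held far more tightly than valence electrons, so Na and Li top the IE_2 order.
Valence configurations: P⁺ [Ne]3s²3p², Be⁺ [He]2s¹.
Tabulated IE_2 (kJ/mol): P 1907, Na 4562, Be 1757, Li 7298.
Hence IE_2: Be < P < Na < Li.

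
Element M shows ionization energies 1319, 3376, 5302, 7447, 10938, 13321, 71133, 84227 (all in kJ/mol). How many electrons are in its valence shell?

Look for the largest jump between consecutive ionization energies: IE7/IE6 ≈ 5.3, far larger than any earlier ratio.
That jump marks the point where a core electron is being removed. So the atom has 6 valence electrons.

6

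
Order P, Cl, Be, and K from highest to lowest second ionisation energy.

K > Cl > P > Be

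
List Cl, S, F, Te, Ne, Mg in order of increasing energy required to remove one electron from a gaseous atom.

F is in period 2, group 17; Ne is in period 2, group 18; Mg is in period 3, group 2; S is in period 3, group 16; Cl is in period 3, group 17; Te is in period 5, group 16.
IE₁ increases left→right with effective nuclear charge and decreases top→bottom as the valence shell moves farther out.
Neither a single period nor a single group — weigh both effects.
Te > Mg: the two effects oppose for this pair; the across-period effect wins (869 vs 738 kJ/mol).
S > Te: they share group 16; the group trend gives S the larger value.
Cl > S: both are in period 3; the period trend gives Cl the larger value.
F > Cl: they share group 17; the group trend gives F the larger value.
Ne > F: both are in period 2; the period trend gives Ne the larger value.
For reference (kJ/mol): F 1681, Ne 2081, Mg 738, S 1000, Cl 1251, Te 869.
So from lowest to highest: Mg < Te < S < Cl < F < Ne.

Mg < Te < S < Cl < F < Ne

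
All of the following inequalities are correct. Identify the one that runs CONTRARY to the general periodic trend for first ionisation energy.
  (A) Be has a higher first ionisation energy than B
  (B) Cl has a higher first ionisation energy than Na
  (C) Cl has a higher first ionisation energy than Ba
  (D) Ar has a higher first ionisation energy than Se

(A)

The general trend: first ionisation energy increases across a period and decreases down a group.
(A) Be (period 2, group 2) vs B (period 2, group 13): the stated order contradicts the simple trend.
(B) Cl (period 3, group 17) vs Na (period 3, group 1): the stated order agrees with the simple trend.
(C) Cl (period 3, group 17) vs Ba (period 6, group 2): the stated order agrees with the simple trend.
(D) Ar (period 3, group 18) vs Se (period 4, group 16): the stated order agrees with the simple trend.
The exception is (A): removing B's lone 2p electron is easier than breaking Be's filled 2s².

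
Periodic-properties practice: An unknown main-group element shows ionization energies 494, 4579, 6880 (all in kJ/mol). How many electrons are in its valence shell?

1

Look for the largest jump between consecutive ionization energies: IE2/IE1 ≈ 9.3, far larger than any earlier ratio.
That jump marks the point where a core electron is being removed. So the atom has 1 valence electron.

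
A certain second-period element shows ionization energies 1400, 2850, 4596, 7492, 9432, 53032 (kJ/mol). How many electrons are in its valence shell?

5

Look for the largest jump between consecutive ionization energies: IE6/IE5 ≈ 5.6, far larger than any earlier ratio.
That jump marks the point where a core electron is being removed. So the atom has 5 valence electrons.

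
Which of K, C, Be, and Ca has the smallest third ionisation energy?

After 2 electrons have been removed, what remains? K²⁺ is already 1 electron into the core; C²⁺ still has 2 valence electrons; Be²⁺ is the bare [He] core; Ca²⁺ is the bare [Ar] core.
Usually core removal costs more than valence removal, but here the competition is close: a tightly held n=2 valence electron can cost more to remove than an n=3 core electron, so the actual values have to decide it.
The numbers (kJ/mol): K 4420, C 4620, Be 14849, Ca 4912.
Overall IE_3 order: K < C < Ca < Be.

K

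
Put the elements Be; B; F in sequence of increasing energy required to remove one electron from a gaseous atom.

B < Be < F

First ionization energy rises across a period (greater Z_eff holds electrons more tightly) and falls down a group (valence electrons are farther from the nucleus).
All lie in period 2; the across-period trend (first ionization energy increases left to right) applies, with the exception below.
Note the exception: Be has a higher first ionization energy than B, contrary to the simple trend — removing B's lone 2p electron is easier than breaking Be's filled 2s².
Tabulated first ionization energy (kJ/mol): Be 900, B 801, F 1681.
So from lowest to highest: B < Be < F.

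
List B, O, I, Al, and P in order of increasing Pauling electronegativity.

Al < B < P < I < O

B is in period 2, group 13; O is in period 2, group 16; Al is in period 3, group 13; P is in period 3, group 15; I is in period 5, group 17.
EN rises left→right (higher Z_eff, smaller atoms) and falls top→bottom (larger, more shielded atoms).
These span different periods and groups, so the two trends combine.
B > Al: they share group 13; the group trend gives B the larger value.
P > B: the two effects oppose for this pair; the across-period effect wins (2.19 vs 2.04).
I > P: period and group pull opposite ways; the across-period shift dominates (2.66 vs 2.19).
O > I: period and group pull opposite ways; the down-group shift dominates (3.44 vs 2.66).
Approximate values (Pauling): B 2.04, O 3.44, Al 1.61, P 2.19, I 2.66.
So from lowest to highest: Al < B < P < I < O.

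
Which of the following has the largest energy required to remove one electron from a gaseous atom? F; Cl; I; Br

F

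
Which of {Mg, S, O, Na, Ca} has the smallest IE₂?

Ca

After 1 electron has been removed, what remains? Mg⁺ still has 1 valence electron; S⁺ still has 5 valence electrons; O⁺ still has 5 valence electrons; Na⁺ is the bare [Ne] core; Ca⁺ still has 1 valence electron.
Breaking into a closed-shell core is much more expensive than removing a leftover valence electron — Na has the largest IE_2 here.
Valence configurations: Mg⁺ [Ne]3s¹, S⁺ [Ne]3s²3p³, O⁺ [He]2s²2p³, Ca⁺ [Ar]4s¹.
Approximate IE_2 values (kJ/mol): Mg 1451, S 2252, O 3388, Na 4562, Ca 1145.
So the second ionization energies run Ca < Mg < S < O < Na.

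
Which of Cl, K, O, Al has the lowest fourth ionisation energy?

IE_4 is the cost of taking one more electron from the +3 cation: Cl³⁺ still has 4 valence electrons; K³⁺ is already 2 electrons into the core; O³⁺ still has 3 valence electrons; Al³⁺ is the bare [Ne] core.
Usually core removal costs more than valence removal, but here the competition is close: a tightly held n=2 valence electron can cost more to remove than an n=3 core electron, so the actual values have to decide it.
Valence configurations: Cl³⁺ [Ne]3s²3p², O³⁺ [He]2s²2p¹.
Tabulated IE_4 (kJ/mol): Cl 5159, K 5877, O 7469, Al 11577.
Putting it together, IE_4: Cl < K < O < Al.

Cl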